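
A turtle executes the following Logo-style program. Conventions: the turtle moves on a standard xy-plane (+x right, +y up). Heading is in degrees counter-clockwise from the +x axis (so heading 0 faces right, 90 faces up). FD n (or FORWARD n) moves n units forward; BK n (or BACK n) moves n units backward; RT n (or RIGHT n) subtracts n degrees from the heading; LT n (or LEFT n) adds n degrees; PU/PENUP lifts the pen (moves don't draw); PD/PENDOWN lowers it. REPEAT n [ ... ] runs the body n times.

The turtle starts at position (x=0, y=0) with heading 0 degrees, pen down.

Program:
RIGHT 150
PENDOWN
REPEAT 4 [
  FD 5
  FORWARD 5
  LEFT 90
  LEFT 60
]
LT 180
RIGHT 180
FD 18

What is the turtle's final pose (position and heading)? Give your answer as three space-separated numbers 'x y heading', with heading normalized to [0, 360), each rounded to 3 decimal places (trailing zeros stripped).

Executing turtle program step by step:
Start: pos=(0,0), heading=0, pen down
RT 150: heading 0 -> 210
PD: pen down
REPEAT 4 [
  -- iteration 1/4 --
  FD 5: (0,0) -> (-4.33,-2.5) [heading=210, draw]
  FD 5: (-4.33,-2.5) -> (-8.66,-5) [heading=210, draw]
  LT 90: heading 210 -> 300
  LT 60: heading 300 -> 0
  -- iteration 2/4 --
  FD 5: (-8.66,-5) -> (-3.66,-5) [heading=0, draw]
  FD 5: (-3.66,-5) -> (1.34,-5) [heading=0, draw]
  LT 90: heading 0 -> 90
  LT 60: heading 90 -> 150
  -- iteration 3/4 --
  FD 5: (1.34,-5) -> (-2.99,-2.5) [heading=150, draw]
  FD 5: (-2.99,-2.5) -> (-7.321,0) [heading=150, draw]
  LT 90: heading 150 -> 240
  LT 60: heading 240 -> 300
  -- iteration 4/4 --
  FD 5: (-7.321,0) -> (-4.821,-4.33) [heading=300, draw]
  FD 5: (-4.821,-4.33) -> (-2.321,-8.66) [heading=300, draw]
  LT 90: heading 300 -> 30
  LT 60: heading 30 -> 90
]
LT 180: heading 90 -> 270
RT 180: heading 270 -> 90
FD 18: (-2.321,-8.66) -> (-2.321,9.34) [heading=90, draw]
Final: pos=(-2.321,9.34), heading=90, 9 segment(s) drawn

Answer: -2.321 9.34 90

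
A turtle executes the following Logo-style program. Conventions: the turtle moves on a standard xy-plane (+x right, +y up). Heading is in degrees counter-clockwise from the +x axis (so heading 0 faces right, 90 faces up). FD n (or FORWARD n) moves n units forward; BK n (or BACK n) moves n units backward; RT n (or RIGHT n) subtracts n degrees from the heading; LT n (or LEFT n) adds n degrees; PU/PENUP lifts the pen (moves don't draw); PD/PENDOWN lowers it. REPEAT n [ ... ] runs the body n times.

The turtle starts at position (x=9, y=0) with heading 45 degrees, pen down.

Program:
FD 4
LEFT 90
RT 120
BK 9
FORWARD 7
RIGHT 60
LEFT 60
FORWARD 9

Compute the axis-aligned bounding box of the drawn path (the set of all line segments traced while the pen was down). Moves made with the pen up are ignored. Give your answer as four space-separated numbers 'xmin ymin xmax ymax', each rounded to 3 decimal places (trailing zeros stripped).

Answer: 3.135 0 18.59 4.64

Derivation:
Executing turtle program step by step:
Start: pos=(9,0), heading=45, pen down
FD 4: (9,0) -> (11.828,2.828) [heading=45, draw]
LT 90: heading 45 -> 135
RT 120: heading 135 -> 15
BK 9: (11.828,2.828) -> (3.135,0.499) [heading=15, draw]
FD 7: (3.135,0.499) -> (9.897,2.311) [heading=15, draw]
RT 60: heading 15 -> 315
LT 60: heading 315 -> 15
FD 9: (9.897,2.311) -> (18.59,4.64) [heading=15, draw]
Final: pos=(18.59,4.64), heading=15, 4 segment(s) drawn

Segment endpoints: x in {3.135, 9, 9.897, 11.828, 18.59}, y in {0, 0.499, 2.311, 2.828, 4.64}
xmin=3.135, ymin=0, xmax=18.59, ymax=4.64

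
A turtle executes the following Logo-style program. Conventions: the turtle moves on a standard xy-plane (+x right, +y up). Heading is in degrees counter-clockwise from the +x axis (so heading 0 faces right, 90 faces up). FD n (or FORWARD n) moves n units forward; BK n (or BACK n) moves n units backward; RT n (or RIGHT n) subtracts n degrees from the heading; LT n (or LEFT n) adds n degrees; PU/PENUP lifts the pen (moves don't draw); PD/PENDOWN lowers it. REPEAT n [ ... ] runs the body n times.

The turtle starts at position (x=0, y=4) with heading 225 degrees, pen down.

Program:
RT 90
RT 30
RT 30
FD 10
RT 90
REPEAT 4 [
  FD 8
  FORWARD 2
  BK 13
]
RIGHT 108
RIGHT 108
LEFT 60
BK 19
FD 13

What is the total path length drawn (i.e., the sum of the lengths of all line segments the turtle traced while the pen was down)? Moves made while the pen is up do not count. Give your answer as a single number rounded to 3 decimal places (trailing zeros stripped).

Executing turtle program step by step:
Start: pos=(0,4), heading=225, pen down
RT 90: heading 225 -> 135
RT 30: heading 135 -> 105
RT 30: heading 105 -> 75
FD 10: (0,4) -> (2.588,13.659) [heading=75, draw]
RT 90: heading 75 -> 345
REPEAT 4 [
  -- iteration 1/4 --
  FD 8: (2.588,13.659) -> (10.316,11.589) [heading=345, draw]
  FD 2: (10.316,11.589) -> (12.247,11.071) [heading=345, draw]
  BK 13: (12.247,11.071) -> (-0.31,14.436) [heading=345, draw]
  -- iteration 2/4 --
  FD 8: (-0.31,14.436) -> (7.418,12.365) [heading=345, draw]
  FD 2: (7.418,12.365) -> (9.35,11.848) [heading=345, draw]
  BK 13: (9.35,11.848) -> (-3.207,15.212) [heading=345, draw]
  -- iteration 3/4 --
  FD 8: (-3.207,15.212) -> (4.52,13.142) [heading=345, draw]
  FD 2: (4.52,13.142) -> (6.452,12.624) [heading=345, draw]
  BK 13: (6.452,12.624) -> (-6.105,15.989) [heading=345, draw]
  -- iteration 4/4 --
  FD 8: (-6.105,15.989) -> (1.622,13.918) [heading=345, draw]
  FD 2: (1.622,13.918) -> (3.554,13.4) [heading=345, draw]
  BK 13: (3.554,13.4) -> (-9.003,16.765) [heading=345, draw]
]
RT 108: heading 345 -> 237
RT 108: heading 237 -> 129
LT 60: heading 129 -> 189
BK 19: (-9.003,16.765) -> (9.763,19.737) [heading=189, draw]
FD 13: (9.763,19.737) -> (-3.077,17.704) [heading=189, draw]
Final: pos=(-3.077,17.704), heading=189, 15 segment(s) drawn

Segment lengths:
  seg 1: (0,4) -> (2.588,13.659), length = 10
  seg 2: (2.588,13.659) -> (10.316,11.589), length = 8
  seg 3: (10.316,11.589) -> (12.247,11.071), length = 2
  seg 4: (12.247,11.071) -> (-0.31,14.436), length = 13
  seg 5: (-0.31,14.436) -> (7.418,12.365), length = 8
  seg 6: (7.418,12.365) -> (9.35,11.848), length = 2
  seg 7: (9.35,11.848) -> (-3.207,15.212), length = 13
  seg 8: (-3.207,15.212) -> (4.52,13.142), length = 8
  seg 9: (4.52,13.142) -> (6.452,12.624), length = 2
  seg 10: (6.452,12.624) -> (-6.105,15.989), length = 13
  seg 11: (-6.105,15.989) -> (1.622,13.918), length = 8
  seg 12: (1.622,13.918) -> (3.554,13.4), length = 2
  seg 13: (3.554,13.4) -> (-9.003,16.765), length = 13
  seg 14: (-9.003,16.765) -> (9.763,19.737), length = 19
  seg 15: (9.763,19.737) -> (-3.077,17.704), length = 13
Total = 134

Answer: 134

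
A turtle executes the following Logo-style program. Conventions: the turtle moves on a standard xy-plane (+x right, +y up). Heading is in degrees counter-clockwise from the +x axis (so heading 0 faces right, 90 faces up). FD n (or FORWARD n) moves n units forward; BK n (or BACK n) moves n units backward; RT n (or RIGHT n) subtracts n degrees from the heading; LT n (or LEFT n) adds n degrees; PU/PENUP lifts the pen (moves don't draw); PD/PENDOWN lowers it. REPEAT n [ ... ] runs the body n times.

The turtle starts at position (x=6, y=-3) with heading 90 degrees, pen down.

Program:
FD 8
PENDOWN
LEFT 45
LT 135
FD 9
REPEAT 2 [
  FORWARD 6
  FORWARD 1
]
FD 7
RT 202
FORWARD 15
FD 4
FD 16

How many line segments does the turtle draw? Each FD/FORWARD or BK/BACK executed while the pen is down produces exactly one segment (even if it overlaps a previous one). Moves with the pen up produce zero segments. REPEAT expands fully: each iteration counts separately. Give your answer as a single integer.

Executing turtle program step by step:
Start: pos=(6,-3), heading=90, pen down
FD 8: (6,-3) -> (6,5) [heading=90, draw]
PD: pen down
LT 45: heading 90 -> 135
LT 135: heading 135 -> 270
FD 9: (6,5) -> (6,-4) [heading=270, draw]
REPEAT 2 [
  -- iteration 1/2 --
  FD 6: (6,-4) -> (6,-10) [heading=270, draw]
  FD 1: (6,-10) -> (6,-11) [heading=270, draw]
  -- iteration 2/2 --
  FD 6: (6,-11) -> (6,-17) [heading=270, draw]
  FD 1: (6,-17) -> (6,-18) [heading=270, draw]
]
FD 7: (6,-18) -> (6,-25) [heading=270, draw]
RT 202: heading 270 -> 68
FD 15: (6,-25) -> (11.619,-11.092) [heading=68, draw]
FD 4: (11.619,-11.092) -> (13.118,-7.384) [heading=68, draw]
FD 16: (13.118,-7.384) -> (19.111,7.451) [heading=68, draw]
Final: pos=(19.111,7.451), heading=68, 10 segment(s) drawn
Segments drawn: 10

Answer: 10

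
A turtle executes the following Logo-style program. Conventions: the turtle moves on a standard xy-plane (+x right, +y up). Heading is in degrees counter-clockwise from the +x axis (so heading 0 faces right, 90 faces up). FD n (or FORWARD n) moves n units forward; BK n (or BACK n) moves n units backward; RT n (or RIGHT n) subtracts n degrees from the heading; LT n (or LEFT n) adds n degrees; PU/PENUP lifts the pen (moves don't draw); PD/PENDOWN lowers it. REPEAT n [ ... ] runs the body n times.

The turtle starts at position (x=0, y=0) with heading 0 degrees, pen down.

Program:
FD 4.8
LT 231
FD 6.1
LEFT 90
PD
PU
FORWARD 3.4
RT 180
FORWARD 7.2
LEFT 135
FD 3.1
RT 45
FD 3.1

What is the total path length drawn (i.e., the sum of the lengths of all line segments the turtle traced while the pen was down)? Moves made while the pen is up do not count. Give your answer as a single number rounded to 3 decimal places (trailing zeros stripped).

Answer: 10.9

Derivation:
Executing turtle program step by step:
Start: pos=(0,0), heading=0, pen down
FD 4.8: (0,0) -> (4.8,0) [heading=0, draw]
LT 231: heading 0 -> 231
FD 6.1: (4.8,0) -> (0.961,-4.741) [heading=231, draw]
LT 90: heading 231 -> 321
PD: pen down
PU: pen up
FD 3.4: (0.961,-4.741) -> (3.603,-6.88) [heading=321, move]
RT 180: heading 321 -> 141
FD 7.2: (3.603,-6.88) -> (-1.992,-2.349) [heading=141, move]
LT 135: heading 141 -> 276
FD 3.1: (-1.992,-2.349) -> (-1.668,-5.432) [heading=276, move]
RT 45: heading 276 -> 231
FD 3.1: (-1.668,-5.432) -> (-3.619,-7.841) [heading=231, move]
Final: pos=(-3.619,-7.841), heading=231, 2 segment(s) drawn

Segment lengths:
  seg 1: (0,0) -> (4.8,0), length = 4.8
  seg 2: (4.8,0) -> (0.961,-4.741), length = 6.1
Total = 10.9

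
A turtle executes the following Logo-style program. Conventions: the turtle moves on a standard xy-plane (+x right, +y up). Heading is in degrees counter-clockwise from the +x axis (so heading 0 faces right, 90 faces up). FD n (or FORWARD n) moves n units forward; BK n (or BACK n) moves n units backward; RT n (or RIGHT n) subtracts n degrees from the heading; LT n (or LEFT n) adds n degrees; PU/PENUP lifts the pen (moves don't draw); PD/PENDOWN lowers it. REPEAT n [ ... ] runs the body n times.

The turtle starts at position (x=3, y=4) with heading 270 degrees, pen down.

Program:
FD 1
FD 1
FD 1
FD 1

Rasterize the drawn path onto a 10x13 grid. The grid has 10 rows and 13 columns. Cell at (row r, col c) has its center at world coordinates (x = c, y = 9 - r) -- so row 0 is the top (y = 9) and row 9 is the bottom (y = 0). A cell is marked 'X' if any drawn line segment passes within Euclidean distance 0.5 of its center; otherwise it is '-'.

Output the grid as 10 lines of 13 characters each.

Segment 0: (3,4) -> (3,3)
Segment 1: (3,3) -> (3,2)
Segment 2: (3,2) -> (3,1)
Segment 3: (3,1) -> (3,0)

Answer: -------------
-------------
-------------
-------------
-------------
---X---------
---X---------
---X---------
---X---------
---X---------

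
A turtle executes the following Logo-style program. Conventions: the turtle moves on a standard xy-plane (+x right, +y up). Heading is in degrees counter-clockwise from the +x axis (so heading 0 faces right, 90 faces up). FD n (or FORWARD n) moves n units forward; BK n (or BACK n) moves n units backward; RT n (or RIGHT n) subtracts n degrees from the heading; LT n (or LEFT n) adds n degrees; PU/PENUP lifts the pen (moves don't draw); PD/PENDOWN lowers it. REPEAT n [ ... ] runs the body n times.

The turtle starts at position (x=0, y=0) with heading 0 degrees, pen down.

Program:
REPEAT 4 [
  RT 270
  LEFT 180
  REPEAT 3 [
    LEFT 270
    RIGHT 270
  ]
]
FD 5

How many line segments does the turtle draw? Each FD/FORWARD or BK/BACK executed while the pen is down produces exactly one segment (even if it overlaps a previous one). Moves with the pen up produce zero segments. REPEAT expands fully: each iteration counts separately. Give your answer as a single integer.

Executing turtle program step by step:
Start: pos=(0,0), heading=0, pen down
REPEAT 4 [
  -- iteration 1/4 --
  RT 270: heading 0 -> 90
  LT 180: heading 90 -> 270
  REPEAT 3 [
    -- iteration 1/3 --
    LT 270: heading 270 -> 180
    RT 270: heading 180 -> 270
    -- iteration 2/3 --
    LT 270: heading 270 -> 180
    RT 270: heading 180 -> 270
    -- iteration 3/3 --
    LT 270: heading 270 -> 180
    RT 270: heading 180 -> 270
  ]
  -- iteration 2/4 --
  RT 270: heading 270 -> 0
  LT 180: heading 0 -> 180
  REPEAT 3 [
    -- iteration 1/3 --
    LT 270: heading 180 -> 90
    RT 270: heading 90 -> 180
    -- iteration 2/3 --
    LT 270: heading 180 -> 90
    RT 270: heading 90 -> 180
    -- iteration 3/3 --
    LT 270: heading 180 -> 90
    RT 270: heading 90 -> 180
  ]
  -- iteration 3/4 --
  RT 270: heading 180 -> 270
  LT 180: heading 270 -> 90
  REPEAT 3 [
    -- iteration 1/3 --
    LT 270: heading 90 -> 0
    RT 270: heading 0 -> 90
    -- iteration 2/3 --
    LT 270: heading 90 -> 0
    RT 270: heading 0 -> 90
    -- iteration 3/3 --
    LT 270: heading 90 -> 0
    RT 270: heading 0 -> 90
  ]
  -- iteration 4/4 --
  RT 270: heading 90 -> 180
  LT 180: heading 180 -> 0
  REPEAT 3 [
    -- iteration 1/3 --
    LT 270: heading 0 -> 270
    RT 270: heading 270 -> 0
    -- iteration 2/3 --
    LT 270: heading 0 -> 270
    RT 270: heading 270 -> 0
    -- iteration 3/3 --
    LT 270: heading 0 -> 270
    RT 270: heading 270 -> 0
  ]
]
FD 5: (0,0) -> (5,0) [heading=0, draw]
Final: pos=(5,0), heading=0, 1 segment(s) drawn
Segments drawn: 1

Answer: 1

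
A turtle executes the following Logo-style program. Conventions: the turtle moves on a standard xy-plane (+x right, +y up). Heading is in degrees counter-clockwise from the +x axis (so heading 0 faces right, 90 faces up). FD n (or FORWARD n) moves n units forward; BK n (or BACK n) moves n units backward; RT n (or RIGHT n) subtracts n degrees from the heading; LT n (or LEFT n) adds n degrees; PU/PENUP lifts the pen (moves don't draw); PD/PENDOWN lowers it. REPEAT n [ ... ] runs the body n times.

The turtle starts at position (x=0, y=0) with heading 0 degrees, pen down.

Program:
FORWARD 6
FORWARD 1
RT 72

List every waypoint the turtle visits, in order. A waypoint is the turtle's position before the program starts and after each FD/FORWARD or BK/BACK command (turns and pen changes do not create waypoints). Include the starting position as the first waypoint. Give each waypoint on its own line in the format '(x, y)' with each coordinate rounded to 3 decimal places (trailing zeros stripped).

Executing turtle program step by step:
Start: pos=(0,0), heading=0, pen down
FD 6: (0,0) -> (6,0) [heading=0, draw]
FD 1: (6,0) -> (7,0) [heading=0, draw]
RT 72: heading 0 -> 288
Final: pos=(7,0), heading=288, 2 segment(s) drawn
Waypoints (3 total):
(0, 0)
(6, 0)
(7, 0)

Answer: (0, 0)
(6, 0)
(7, 0)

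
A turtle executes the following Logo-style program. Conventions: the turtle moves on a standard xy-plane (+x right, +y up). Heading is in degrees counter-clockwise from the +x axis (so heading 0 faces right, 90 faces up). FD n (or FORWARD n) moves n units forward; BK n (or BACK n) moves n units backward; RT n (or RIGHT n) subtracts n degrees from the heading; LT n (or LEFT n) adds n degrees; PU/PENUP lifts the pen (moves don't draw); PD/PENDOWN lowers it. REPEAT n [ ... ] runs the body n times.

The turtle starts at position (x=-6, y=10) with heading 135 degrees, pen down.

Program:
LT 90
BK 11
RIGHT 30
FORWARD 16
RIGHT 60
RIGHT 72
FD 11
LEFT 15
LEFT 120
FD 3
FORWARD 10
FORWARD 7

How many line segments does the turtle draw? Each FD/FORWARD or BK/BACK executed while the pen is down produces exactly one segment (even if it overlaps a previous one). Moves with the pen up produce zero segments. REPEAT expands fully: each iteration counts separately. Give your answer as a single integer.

Executing turtle program step by step:
Start: pos=(-6,10), heading=135, pen down
LT 90: heading 135 -> 225
BK 11: (-6,10) -> (1.778,17.778) [heading=225, draw]
RT 30: heading 225 -> 195
FD 16: (1.778,17.778) -> (-13.677,13.637) [heading=195, draw]
RT 60: heading 195 -> 135
RT 72: heading 135 -> 63
FD 11: (-13.677,13.637) -> (-8.683,23.438) [heading=63, draw]
LT 15: heading 63 -> 78
LT 120: heading 78 -> 198
FD 3: (-8.683,23.438) -> (-11.536,22.511) [heading=198, draw]
FD 10: (-11.536,22.511) -> (-21.046,19.421) [heading=198, draw]
FD 7: (-21.046,19.421) -> (-27.704,17.258) [heading=198, draw]
Final: pos=(-27.704,17.258), heading=198, 6 segment(s) drawn
Segments drawn: 6

Answer: 6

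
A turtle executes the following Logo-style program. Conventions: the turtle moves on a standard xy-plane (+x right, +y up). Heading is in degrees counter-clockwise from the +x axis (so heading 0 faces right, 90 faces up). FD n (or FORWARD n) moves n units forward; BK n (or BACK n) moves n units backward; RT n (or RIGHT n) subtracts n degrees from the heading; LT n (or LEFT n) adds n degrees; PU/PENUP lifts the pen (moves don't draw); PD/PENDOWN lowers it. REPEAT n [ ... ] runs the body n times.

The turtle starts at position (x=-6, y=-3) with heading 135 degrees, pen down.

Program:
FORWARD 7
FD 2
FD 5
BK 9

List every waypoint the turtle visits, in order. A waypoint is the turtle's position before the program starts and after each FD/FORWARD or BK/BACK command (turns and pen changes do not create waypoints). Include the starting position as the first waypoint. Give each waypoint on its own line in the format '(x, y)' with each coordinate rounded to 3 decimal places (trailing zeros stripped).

Executing turtle program step by step:
Start: pos=(-6,-3), heading=135, pen down
FD 7: (-6,-3) -> (-10.95,1.95) [heading=135, draw]
FD 2: (-10.95,1.95) -> (-12.364,3.364) [heading=135, draw]
FD 5: (-12.364,3.364) -> (-15.899,6.899) [heading=135, draw]
BK 9: (-15.899,6.899) -> (-9.536,0.536) [heading=135, draw]
Final: pos=(-9.536,0.536), heading=135, 4 segment(s) drawn
Waypoints (5 total):
(-6, -3)
(-10.95, 1.95)
(-12.364, 3.364)
(-15.899, 6.899)
(-9.536, 0.536)

Answer: (-6, -3)
(-10.95, 1.95)
(-12.364, 3.364)
(-15.899, 6.899)
(-9.536, 0.536)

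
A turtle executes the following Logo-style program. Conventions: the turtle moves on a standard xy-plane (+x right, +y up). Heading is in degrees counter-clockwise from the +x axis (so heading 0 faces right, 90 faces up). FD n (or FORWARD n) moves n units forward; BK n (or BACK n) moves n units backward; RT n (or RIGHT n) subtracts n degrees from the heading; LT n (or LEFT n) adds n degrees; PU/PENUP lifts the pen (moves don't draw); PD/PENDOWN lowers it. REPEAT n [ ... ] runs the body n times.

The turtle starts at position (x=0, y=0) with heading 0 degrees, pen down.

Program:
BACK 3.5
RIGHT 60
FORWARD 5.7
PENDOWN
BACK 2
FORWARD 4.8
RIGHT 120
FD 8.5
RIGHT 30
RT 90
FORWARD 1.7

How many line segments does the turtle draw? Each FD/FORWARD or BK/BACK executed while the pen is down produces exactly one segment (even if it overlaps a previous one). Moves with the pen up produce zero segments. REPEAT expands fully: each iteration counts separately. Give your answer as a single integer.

Executing turtle program step by step:
Start: pos=(0,0), heading=0, pen down
BK 3.5: (0,0) -> (-3.5,0) [heading=0, draw]
RT 60: heading 0 -> 300
FD 5.7: (-3.5,0) -> (-0.65,-4.936) [heading=300, draw]
PD: pen down
BK 2: (-0.65,-4.936) -> (-1.65,-3.204) [heading=300, draw]
FD 4.8: (-1.65,-3.204) -> (0.75,-7.361) [heading=300, draw]
RT 120: heading 300 -> 180
FD 8.5: (0.75,-7.361) -> (-7.75,-7.361) [heading=180, draw]
RT 30: heading 180 -> 150
RT 90: heading 150 -> 60
FD 1.7: (-7.75,-7.361) -> (-6.9,-5.889) [heading=60, draw]
Final: pos=(-6.9,-5.889), heading=60, 6 segment(s) drawn
Segments drawn: 6

Answer: 6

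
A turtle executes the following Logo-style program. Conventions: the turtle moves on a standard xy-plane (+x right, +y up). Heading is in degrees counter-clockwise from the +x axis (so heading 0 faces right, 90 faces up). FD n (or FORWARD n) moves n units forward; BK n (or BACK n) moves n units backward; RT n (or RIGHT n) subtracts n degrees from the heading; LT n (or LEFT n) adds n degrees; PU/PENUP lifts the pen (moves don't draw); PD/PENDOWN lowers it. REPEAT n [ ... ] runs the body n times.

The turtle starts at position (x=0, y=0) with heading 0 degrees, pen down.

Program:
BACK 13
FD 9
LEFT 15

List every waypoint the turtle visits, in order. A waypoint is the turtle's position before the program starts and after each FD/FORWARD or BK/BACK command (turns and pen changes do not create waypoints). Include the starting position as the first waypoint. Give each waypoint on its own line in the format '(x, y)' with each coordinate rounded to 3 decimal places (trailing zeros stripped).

Executing turtle program step by step:
Start: pos=(0,0), heading=0, pen down
BK 13: (0,0) -> (-13,0) [heading=0, draw]
FD 9: (-13,0) -> (-4,0) [heading=0, draw]
LT 15: heading 0 -> 15
Final: pos=(-4,0), heading=15, 2 segment(s) drawn
Waypoints (3 total):
(0, 0)
(-13, 0)
(-4, 0)

Answer: (0, 0)
(-13, 0)
(-4, 0)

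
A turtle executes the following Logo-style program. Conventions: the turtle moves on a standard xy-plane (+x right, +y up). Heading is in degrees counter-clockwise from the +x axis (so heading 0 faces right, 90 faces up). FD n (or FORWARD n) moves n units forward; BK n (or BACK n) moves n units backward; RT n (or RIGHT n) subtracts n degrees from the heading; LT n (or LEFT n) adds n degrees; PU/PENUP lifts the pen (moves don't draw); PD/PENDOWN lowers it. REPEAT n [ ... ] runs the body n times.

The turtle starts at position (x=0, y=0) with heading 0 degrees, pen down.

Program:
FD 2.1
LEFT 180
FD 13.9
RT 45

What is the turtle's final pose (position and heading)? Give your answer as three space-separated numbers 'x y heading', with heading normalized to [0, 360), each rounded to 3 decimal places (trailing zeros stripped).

Answer: -11.8 0 135

Derivation:
Executing turtle program step by step:
Start: pos=(0,0), heading=0, pen down
FD 2.1: (0,0) -> (2.1,0) [heading=0, draw]
LT 180: heading 0 -> 180
FD 13.9: (2.1,0) -> (-11.8,0) [heading=180, draw]
RT 45: heading 180 -> 135
Final: pos=(-11.8,0), heading=135, 2 segment(s) drawn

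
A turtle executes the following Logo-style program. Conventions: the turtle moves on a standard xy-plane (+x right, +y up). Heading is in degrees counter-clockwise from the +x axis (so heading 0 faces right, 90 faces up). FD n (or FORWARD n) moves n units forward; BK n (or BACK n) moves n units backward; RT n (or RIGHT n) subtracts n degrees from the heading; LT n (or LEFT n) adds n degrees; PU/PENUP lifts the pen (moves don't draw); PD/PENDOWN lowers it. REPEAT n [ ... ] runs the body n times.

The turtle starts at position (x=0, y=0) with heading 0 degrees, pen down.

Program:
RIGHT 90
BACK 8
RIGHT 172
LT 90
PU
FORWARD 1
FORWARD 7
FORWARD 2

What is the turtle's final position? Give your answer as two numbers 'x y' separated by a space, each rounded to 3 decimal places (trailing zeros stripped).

Answer: -9.903 6.608

Derivation:
Executing turtle program step by step:
Start: pos=(0,0), heading=0, pen down
RT 90: heading 0 -> 270
BK 8: (0,0) -> (0,8) [heading=270, draw]
RT 172: heading 270 -> 98
LT 90: heading 98 -> 188
PU: pen up
FD 1: (0,8) -> (-0.99,7.861) [heading=188, move]
FD 7: (-0.99,7.861) -> (-7.922,6.887) [heading=188, move]
FD 2: (-7.922,6.887) -> (-9.903,6.608) [heading=188, move]
Final: pos=(-9.903,6.608), heading=188, 1 segment(s) drawn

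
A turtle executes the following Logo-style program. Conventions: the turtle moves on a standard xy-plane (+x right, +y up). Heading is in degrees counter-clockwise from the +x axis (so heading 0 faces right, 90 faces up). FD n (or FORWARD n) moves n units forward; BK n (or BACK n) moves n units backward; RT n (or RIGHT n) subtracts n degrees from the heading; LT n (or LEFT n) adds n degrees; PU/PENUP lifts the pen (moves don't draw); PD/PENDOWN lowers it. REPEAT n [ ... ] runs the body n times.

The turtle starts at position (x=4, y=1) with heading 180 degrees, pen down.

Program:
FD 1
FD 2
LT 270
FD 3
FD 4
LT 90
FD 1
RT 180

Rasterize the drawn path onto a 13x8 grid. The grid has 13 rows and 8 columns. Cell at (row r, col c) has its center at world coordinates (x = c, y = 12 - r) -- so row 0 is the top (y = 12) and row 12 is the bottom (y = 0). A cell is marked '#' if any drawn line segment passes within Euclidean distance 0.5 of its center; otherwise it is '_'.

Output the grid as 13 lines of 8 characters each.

Answer: ________
________
________
________
##______
_#______
_#______
_#______
_#______
_#______
_#______
_####___
________

Derivation:
Segment 0: (4,1) -> (3,1)
Segment 1: (3,1) -> (1,1)
Segment 2: (1,1) -> (1,4)
Segment 3: (1,4) -> (1,8)
Segment 4: (1,8) -> (0,8)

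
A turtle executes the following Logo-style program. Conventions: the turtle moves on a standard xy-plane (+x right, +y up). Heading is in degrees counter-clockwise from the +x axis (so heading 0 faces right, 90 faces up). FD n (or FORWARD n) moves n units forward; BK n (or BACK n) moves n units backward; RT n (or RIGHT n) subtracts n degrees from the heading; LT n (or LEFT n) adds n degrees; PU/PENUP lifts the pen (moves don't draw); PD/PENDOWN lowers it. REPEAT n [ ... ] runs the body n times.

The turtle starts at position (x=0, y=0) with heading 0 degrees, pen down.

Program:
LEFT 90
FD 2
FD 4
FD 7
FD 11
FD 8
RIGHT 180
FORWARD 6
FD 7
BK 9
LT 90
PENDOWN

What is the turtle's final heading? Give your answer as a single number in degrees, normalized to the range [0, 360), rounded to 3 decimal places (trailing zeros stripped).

Executing turtle program step by step:
Start: pos=(0,0), heading=0, pen down
LT 90: heading 0 -> 90
FD 2: (0,0) -> (0,2) [heading=90, draw]
FD 4: (0,2) -> (0,6) [heading=90, draw]
FD 7: (0,6) -> (0,13) [heading=90, draw]
FD 11: (0,13) -> (0,24) [heading=90, draw]
FD 8: (0,24) -> (0,32) [heading=90, draw]
RT 180: heading 90 -> 270
FD 6: (0,32) -> (0,26) [heading=270, draw]
FD 7: (0,26) -> (0,19) [heading=270, draw]
BK 9: (0,19) -> (0,28) [heading=270, draw]
LT 90: heading 270 -> 0
PD: pen down
Final: pos=(0,28), heading=0, 8 segment(s) drawn

Answer: 0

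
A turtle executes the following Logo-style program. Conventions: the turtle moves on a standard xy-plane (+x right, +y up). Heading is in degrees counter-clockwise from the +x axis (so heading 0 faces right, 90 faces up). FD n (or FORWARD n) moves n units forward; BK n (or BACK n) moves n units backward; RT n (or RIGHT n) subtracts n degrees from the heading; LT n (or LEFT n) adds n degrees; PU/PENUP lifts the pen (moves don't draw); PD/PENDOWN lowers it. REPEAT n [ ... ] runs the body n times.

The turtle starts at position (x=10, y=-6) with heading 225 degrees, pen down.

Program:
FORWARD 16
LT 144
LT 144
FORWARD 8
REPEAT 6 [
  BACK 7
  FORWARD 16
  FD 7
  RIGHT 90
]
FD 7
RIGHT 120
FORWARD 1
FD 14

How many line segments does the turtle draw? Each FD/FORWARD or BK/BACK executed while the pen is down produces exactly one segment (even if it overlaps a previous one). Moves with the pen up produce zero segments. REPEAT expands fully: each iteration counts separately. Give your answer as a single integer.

Executing turtle program step by step:
Start: pos=(10,-6), heading=225, pen down
FD 16: (10,-6) -> (-1.314,-17.314) [heading=225, draw]
LT 144: heading 225 -> 9
LT 144: heading 9 -> 153
FD 8: (-1.314,-17.314) -> (-8.442,-13.682) [heading=153, draw]
REPEAT 6 [
  -- iteration 1/6 --
  BK 7: (-8.442,-13.682) -> (-2.205,-16.86) [heading=153, draw]
  FD 16: (-2.205,-16.86) -> (-16.461,-9.596) [heading=153, draw]
  FD 7: (-16.461,-9.596) -> (-22.698,-6.418) [heading=153, draw]
  RT 90: heading 153 -> 63
  -- iteration 2/6 --
  BK 7: (-22.698,-6.418) -> (-25.876,-12.655) [heading=63, draw]
  FD 16: (-25.876,-12.655) -> (-18.612,1.601) [heading=63, draw]
  FD 7: (-18.612,1.601) -> (-15.434,7.838) [heading=63, draw]
  RT 90: heading 63 -> 333
  -- iteration 3/6 --
  BK 7: (-15.434,7.838) -> (-21.671,11.016) [heading=333, draw]
  FD 16: (-21.671,11.016) -> (-7.415,3.752) [heading=333, draw]
  FD 7: (-7.415,3.752) -> (-1.178,0.574) [heading=333, draw]
  RT 90: heading 333 -> 243
  -- iteration 4/6 --
  BK 7: (-1.178,0.574) -> (2,6.811) [heading=243, draw]
  FD 16: (2,6.811) -> (-5.264,-7.445) [heading=243, draw]
  FD 7: (-5.264,-7.445) -> (-8.442,-13.682) [heading=243, draw]
  RT 90: heading 243 -> 153
  -- iteration 5/6 --
  BK 7: (-8.442,-13.682) -> (-2.205,-16.86) [heading=153, draw]
  FD 16: (-2.205,-16.86) -> (-16.461,-9.596) [heading=153, draw]
  FD 7: (-16.461,-9.596) -> (-22.698,-6.418) [heading=153, draw]
  RT 90: heading 153 -> 63
  -- iteration 6/6 --
  BK 7: (-22.698,-6.418) -> (-25.876,-12.655) [heading=63, draw]
  FD 16: (-25.876,-12.655) -> (-18.612,1.601) [heading=63, draw]
  FD 7: (-18.612,1.601) -> (-15.434,7.838) [heading=63, draw]
  RT 90: heading 63 -> 333
]
FD 7: (-15.434,7.838) -> (-9.197,4.66) [heading=333, draw]
RT 120: heading 333 -> 213
FD 1: (-9.197,4.66) -> (-10.036,4.116) [heading=213, draw]
FD 14: (-10.036,4.116) -> (-21.777,-3.509) [heading=213, draw]
Final: pos=(-21.777,-3.509), heading=213, 23 segment(s) drawn
Segments drawn: 23

Answer: 23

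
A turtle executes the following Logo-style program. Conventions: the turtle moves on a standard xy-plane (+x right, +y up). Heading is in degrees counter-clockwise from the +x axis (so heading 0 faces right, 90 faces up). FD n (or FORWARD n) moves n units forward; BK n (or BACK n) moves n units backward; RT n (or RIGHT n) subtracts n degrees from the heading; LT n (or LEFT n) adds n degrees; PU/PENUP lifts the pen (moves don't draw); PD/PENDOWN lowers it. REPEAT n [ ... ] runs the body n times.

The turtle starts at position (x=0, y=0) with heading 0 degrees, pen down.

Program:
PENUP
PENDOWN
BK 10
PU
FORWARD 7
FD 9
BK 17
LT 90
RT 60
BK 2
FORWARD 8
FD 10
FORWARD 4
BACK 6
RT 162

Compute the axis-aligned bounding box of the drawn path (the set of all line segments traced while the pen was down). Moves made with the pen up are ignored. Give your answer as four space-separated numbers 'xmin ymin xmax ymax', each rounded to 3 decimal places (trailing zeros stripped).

Executing turtle program step by step:
Start: pos=(0,0), heading=0, pen down
PU: pen up
PD: pen down
BK 10: (0,0) -> (-10,0) [heading=0, draw]
PU: pen up
FD 7: (-10,0) -> (-3,0) [heading=0, move]
FD 9: (-3,0) -> (6,0) [heading=0, move]
BK 17: (6,0) -> (-11,0) [heading=0, move]
LT 90: heading 0 -> 90
RT 60: heading 90 -> 30
BK 2: (-11,0) -> (-12.732,-1) [heading=30, move]
FD 8: (-12.732,-1) -> (-5.804,3) [heading=30, move]
FD 10: (-5.804,3) -> (2.856,8) [heading=30, move]
FD 4: (2.856,8) -> (6.321,10) [heading=30, move]
BK 6: (6.321,10) -> (1.124,7) [heading=30, move]
RT 162: heading 30 -> 228
Final: pos=(1.124,7), heading=228, 1 segment(s) drawn

Segment endpoints: x in {-10, 0}, y in {0}
xmin=-10, ymin=0, xmax=0, ymax=0

Answer: -10 0 0 0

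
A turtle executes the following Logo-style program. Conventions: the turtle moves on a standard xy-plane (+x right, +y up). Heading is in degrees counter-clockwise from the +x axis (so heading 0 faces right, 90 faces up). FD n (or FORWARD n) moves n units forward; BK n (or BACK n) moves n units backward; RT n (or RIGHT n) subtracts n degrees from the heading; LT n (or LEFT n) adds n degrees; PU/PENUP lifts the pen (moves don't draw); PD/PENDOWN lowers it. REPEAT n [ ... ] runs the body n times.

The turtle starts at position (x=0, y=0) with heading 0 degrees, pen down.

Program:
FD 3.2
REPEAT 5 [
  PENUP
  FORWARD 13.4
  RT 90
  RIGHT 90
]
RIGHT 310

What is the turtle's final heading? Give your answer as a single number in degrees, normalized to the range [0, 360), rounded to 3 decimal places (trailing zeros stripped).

Executing turtle program step by step:
Start: pos=(0,0), heading=0, pen down
FD 3.2: (0,0) -> (3.2,0) [heading=0, draw]
REPEAT 5 [
  -- iteration 1/5 --
  PU: pen up
  FD 13.4: (3.2,0) -> (16.6,0) [heading=0, move]
  RT 90: heading 0 -> 270
  RT 90: heading 270 -> 180
  -- iteration 2/5 --
  PU: pen up
  FD 13.4: (16.6,0) -> (3.2,0) [heading=180, move]
  RT 90: heading 180 -> 90
  RT 90: heading 90 -> 0
  -- iteration 3/5 --
  PU: pen up
  FD 13.4: (3.2,0) -> (16.6,0) [heading=0, move]
  RT 90: heading 0 -> 270
  RT 90: heading 270 -> 180
  -- iteration 4/5 --
  PU: pen up
  FD 13.4: (16.6,0) -> (3.2,0) [heading=180, move]
  RT 90: heading 180 -> 90
  RT 90: heading 90 -> 0
  -- iteration 5/5 --
  PU: pen up
  FD 13.4: (3.2,0) -> (16.6,0) [heading=0, move]
  RT 90: heading 0 -> 270
  RT 90: heading 270 -> 180
]
RT 310: heading 180 -> 230
Final: pos=(16.6,0), heading=230, 1 segment(s) drawn

Answer: 230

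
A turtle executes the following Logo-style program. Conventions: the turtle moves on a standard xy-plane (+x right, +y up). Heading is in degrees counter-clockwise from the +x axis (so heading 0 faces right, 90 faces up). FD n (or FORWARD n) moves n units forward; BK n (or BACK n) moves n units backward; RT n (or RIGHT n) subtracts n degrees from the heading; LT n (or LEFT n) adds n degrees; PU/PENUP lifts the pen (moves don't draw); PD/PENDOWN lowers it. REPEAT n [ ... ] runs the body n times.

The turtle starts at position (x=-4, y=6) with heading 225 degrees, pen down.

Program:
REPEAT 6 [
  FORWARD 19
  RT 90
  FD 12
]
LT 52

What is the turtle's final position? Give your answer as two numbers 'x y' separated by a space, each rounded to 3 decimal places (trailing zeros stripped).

Answer: -30.87 22.971

Derivation:
Executing turtle program step by step:
Start: pos=(-4,6), heading=225, pen down
REPEAT 6 [
  -- iteration 1/6 --
  FD 19: (-4,6) -> (-17.435,-7.435) [heading=225, draw]
  RT 90: heading 225 -> 135
  FD 12: (-17.435,-7.435) -> (-25.92,1.05) [heading=135, draw]
  -- iteration 2/6 --
  FD 19: (-25.92,1.05) -> (-39.355,14.485) [heading=135, draw]
  RT 90: heading 135 -> 45
  FD 12: (-39.355,14.485) -> (-30.87,22.971) [heading=45, draw]
  -- iteration 3/6 --
  FD 19: (-30.87,22.971) -> (-17.435,36.406) [heading=45, draw]
  RT 90: heading 45 -> 315
  FD 12: (-17.435,36.406) -> (-8.95,27.92) [heading=315, draw]
  -- iteration 4/6 --
  FD 19: (-8.95,27.92) -> (4.485,14.485) [heading=315, draw]
  RT 90: heading 315 -> 225
  FD 12: (4.485,14.485) -> (-4,6) [heading=225, draw]
  -- iteration 5/6 --
  FD 19: (-4,6) -> (-17.435,-7.435) [heading=225, draw]
  RT 90: heading 225 -> 135
  FD 12: (-17.435,-7.435) -> (-25.92,1.05) [heading=135, draw]
  -- iteration 6/6 --
  FD 19: (-25.92,1.05) -> (-39.355,14.485) [heading=135, draw]
  RT 90: heading 135 -> 45
  FD 12: (-39.355,14.485) -> (-30.87,22.971) [heading=45, draw]
]
LT 52: heading 45 -> 97
Final: pos=(-30.87,22.971), heading=97, 12 segment(s) drawn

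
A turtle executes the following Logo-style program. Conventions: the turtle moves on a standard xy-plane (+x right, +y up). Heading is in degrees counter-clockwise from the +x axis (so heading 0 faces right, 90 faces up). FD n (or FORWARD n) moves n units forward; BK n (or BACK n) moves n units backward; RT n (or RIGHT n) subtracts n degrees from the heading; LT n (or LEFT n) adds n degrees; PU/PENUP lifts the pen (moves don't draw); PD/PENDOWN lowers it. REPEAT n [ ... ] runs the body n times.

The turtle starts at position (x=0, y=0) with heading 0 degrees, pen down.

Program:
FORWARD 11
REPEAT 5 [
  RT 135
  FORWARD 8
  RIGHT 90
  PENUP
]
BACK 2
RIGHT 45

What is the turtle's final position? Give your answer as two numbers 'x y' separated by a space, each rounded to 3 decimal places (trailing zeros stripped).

Answer: 11.929 -0.929

Derivation:
Executing turtle program step by step:
Start: pos=(0,0), heading=0, pen down
FD 11: (0,0) -> (11,0) [heading=0, draw]
REPEAT 5 [
  -- iteration 1/5 --
  RT 135: heading 0 -> 225
  FD 8: (11,0) -> (5.343,-5.657) [heading=225, draw]
  RT 90: heading 225 -> 135
  PU: pen up
  -- iteration 2/5 --
  RT 135: heading 135 -> 0
  FD 8: (5.343,-5.657) -> (13.343,-5.657) [heading=0, move]
  RT 90: heading 0 -> 270
  PU: pen up
  -- iteration 3/5 --
  RT 135: heading 270 -> 135
  FD 8: (13.343,-5.657) -> (7.686,0) [heading=135, move]
  RT 90: heading 135 -> 45
  PU: pen up
  -- iteration 4/5 --
  RT 135: heading 45 -> 270
  FD 8: (7.686,0) -> (7.686,-8) [heading=270, move]
  RT 90: heading 270 -> 180
  PU: pen up
  -- iteration 5/5 --
  RT 135: heading 180 -> 45
  FD 8: (7.686,-8) -> (13.343,-2.343) [heading=45, move]
  RT 90: heading 45 -> 315
  PU: pen up
]
BK 2: (13.343,-2.343) -> (11.929,-0.929) [heading=315, move]
RT 45: heading 315 -> 270
Final: pos=(11.929,-0.929), heading=270, 2 segment(s) drawn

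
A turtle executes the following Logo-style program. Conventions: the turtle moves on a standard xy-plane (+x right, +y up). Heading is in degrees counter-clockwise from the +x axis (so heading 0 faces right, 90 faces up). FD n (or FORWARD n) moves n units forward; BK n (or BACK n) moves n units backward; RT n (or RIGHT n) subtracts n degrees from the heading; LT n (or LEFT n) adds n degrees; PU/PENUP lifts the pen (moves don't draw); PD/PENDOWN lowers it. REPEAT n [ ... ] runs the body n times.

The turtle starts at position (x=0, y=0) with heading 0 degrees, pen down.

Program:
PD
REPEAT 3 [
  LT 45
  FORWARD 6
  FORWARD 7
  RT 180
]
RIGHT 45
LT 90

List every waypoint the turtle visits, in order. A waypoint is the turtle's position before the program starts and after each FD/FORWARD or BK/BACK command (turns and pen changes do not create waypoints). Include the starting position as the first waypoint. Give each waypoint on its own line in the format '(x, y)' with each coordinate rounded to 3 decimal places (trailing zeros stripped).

Answer: (0, 0)
(4.243, 4.243)
(9.192, 9.192)
(9.192, 3.192)
(9.192, -3.808)
(4.95, 0.435)
(0, 5.385)

Derivation:
Executing turtle program step by step:
Start: pos=(0,0), heading=0, pen down
PD: pen down
REPEAT 3 [
  -- iteration 1/3 --
  LT 45: heading 0 -> 45
  FD 6: (0,0) -> (4.243,4.243) [heading=45, draw]
  FD 7: (4.243,4.243) -> (9.192,9.192) [heading=45, draw]
  RT 180: heading 45 -> 225
  -- iteration 2/3 --
  LT 45: heading 225 -> 270
  FD 6: (9.192,9.192) -> (9.192,3.192) [heading=270, draw]
  FD 7: (9.192,3.192) -> (9.192,-3.808) [heading=270, draw]
  RT 180: heading 270 -> 90
  -- iteration 3/3 --
  LT 45: heading 90 -> 135
  FD 6: (9.192,-3.808) -> (4.95,0.435) [heading=135, draw]
  FD 7: (4.95,0.435) -> (0,5.385) [heading=135, draw]
  RT 180: heading 135 -> 315
]
RT 45: heading 315 -> 270
LT 90: heading 270 -> 0
Final: pos=(0,5.385), heading=0, 6 segment(s) drawn
Waypoints (7 total):
(0, 0)
(4.243, 4.243)
(9.192, 9.192)
(9.192, 3.192)
(9.192, -3.808)
(4.95, 0.435)
(0, 5.385)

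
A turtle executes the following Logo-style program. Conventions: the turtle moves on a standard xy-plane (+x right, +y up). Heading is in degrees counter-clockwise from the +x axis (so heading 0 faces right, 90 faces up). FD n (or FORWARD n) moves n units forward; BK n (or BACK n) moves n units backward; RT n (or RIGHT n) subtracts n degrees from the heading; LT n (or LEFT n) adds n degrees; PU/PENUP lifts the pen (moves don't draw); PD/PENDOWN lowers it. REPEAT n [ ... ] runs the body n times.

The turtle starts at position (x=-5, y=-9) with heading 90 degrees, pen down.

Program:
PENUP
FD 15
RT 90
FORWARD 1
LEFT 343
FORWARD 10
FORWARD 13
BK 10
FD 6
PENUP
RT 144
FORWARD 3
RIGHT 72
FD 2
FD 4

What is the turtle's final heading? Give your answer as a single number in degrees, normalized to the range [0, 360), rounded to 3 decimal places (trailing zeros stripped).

Answer: 127

Derivation:
Executing turtle program step by step:
Start: pos=(-5,-9), heading=90, pen down
PU: pen up
FD 15: (-5,-9) -> (-5,6) [heading=90, move]
RT 90: heading 90 -> 0
FD 1: (-5,6) -> (-4,6) [heading=0, move]
LT 343: heading 0 -> 343
FD 10: (-4,6) -> (5.563,3.076) [heading=343, move]
FD 13: (5.563,3.076) -> (17.995,-0.725) [heading=343, move]
BK 10: (17.995,-0.725) -> (8.432,2.199) [heading=343, move]
FD 6: (8.432,2.199) -> (14.17,0.445) [heading=343, move]
PU: pen up
RT 144: heading 343 -> 199
FD 3: (14.17,0.445) -> (11.333,-0.532) [heading=199, move]
RT 72: heading 199 -> 127
FD 2: (11.333,-0.532) -> (10.13,1.066) [heading=127, move]
FD 4: (10.13,1.066) -> (7.722,4.26) [heading=127, move]
Final: pos=(7.722,4.26), heading=127, 0 segment(s) drawn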